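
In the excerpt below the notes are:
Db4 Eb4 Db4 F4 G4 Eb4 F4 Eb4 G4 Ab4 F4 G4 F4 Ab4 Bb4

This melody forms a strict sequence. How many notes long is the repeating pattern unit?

5

Try groups of 5 (3 cells in 15 notes):
Db4 Eb4 Db4 F4 G4 | Eb4 F4 Eb4 G4 Ab4 | F4 G4 F4 Ab4 Bb4
Each cell is the previous one up a 2nd — so the unit is 5 notes.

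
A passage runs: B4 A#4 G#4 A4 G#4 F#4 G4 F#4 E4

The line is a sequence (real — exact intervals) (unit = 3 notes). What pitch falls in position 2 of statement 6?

C4

The unit is 3 notes. Position-2 pitches of the 3 shown cells: A#4, G#4, F#4.
Each moves down a 2nd. Continuing: E4 → D4 → C4.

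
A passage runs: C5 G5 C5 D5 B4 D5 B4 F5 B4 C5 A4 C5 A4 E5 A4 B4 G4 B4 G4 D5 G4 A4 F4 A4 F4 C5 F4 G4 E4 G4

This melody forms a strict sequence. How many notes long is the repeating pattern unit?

Try groups of 6 (5 cells in 30 notes):
C5 G5 C5 D5 B4 D5 | B4 F5 B4 C5 A4 C5 | A4 E5 A4 B4 G4 B4 | G4 D5 G4 A4 F4 A4 | F4 C5 F4 G4 E4 G4
Every group is a transposition down a 2nd of the one before; no shorter unit works.

6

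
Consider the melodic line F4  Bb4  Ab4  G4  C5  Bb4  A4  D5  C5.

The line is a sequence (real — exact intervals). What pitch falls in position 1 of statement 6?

Grouping in 3s, the 1st note of each cell is F4, G4, A4.
Carrying that up a 2nd forward: B4 → C#5 → D#5.

D#5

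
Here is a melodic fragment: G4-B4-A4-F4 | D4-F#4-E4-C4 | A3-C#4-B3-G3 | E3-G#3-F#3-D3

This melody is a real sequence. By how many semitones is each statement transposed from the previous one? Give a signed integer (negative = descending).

Taking 4-note groups, the heads are G4, D4, A3, E3: the pattern moves down a 4th.
G4→D4 is 62 − 67 = -5 semitones.

-5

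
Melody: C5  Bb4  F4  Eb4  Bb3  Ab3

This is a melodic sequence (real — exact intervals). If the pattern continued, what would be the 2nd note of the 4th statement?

Grouping in 2s, the 2nd note of each cell is Bb4, Eb4, Ab3.
Each moves down a 5th; the next is Db3.

Db3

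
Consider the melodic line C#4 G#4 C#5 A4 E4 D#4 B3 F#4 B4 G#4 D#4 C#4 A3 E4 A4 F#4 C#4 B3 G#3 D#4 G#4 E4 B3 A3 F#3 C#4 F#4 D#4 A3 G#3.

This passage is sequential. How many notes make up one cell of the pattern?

6

Try groups of 6 (5 cells in 30 notes):
C#4 G#4 C#5 A4 E4 D#4 | B3 F#4 B4 G#4 D#4 C#4 | A3 E4 A4 F#4 C#4 B3 | G#3 D#4 G#4 E4 B3 A3 | F#3 C#4 F#4 D#4 A3 G#3
That's a consistent down a 2nd shift per cell, and no other grouping gives one.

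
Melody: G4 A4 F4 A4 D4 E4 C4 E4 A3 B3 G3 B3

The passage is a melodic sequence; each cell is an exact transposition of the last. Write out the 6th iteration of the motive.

F#2 G#2 E2 G#2

Unit = 4 notes; the statements start on G4, D4, A3, moving down a 4th each time.
Carrying on: E3 → B2 → F#2.
Statement 6 starts on F#2 and keeps the same exact contour: F#2 G#2 E2 G#2.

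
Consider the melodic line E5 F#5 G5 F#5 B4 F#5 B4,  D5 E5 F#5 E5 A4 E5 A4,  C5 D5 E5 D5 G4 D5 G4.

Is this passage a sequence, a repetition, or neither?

Each 7-note cell is the previous one transposed down a 2nd.

sequence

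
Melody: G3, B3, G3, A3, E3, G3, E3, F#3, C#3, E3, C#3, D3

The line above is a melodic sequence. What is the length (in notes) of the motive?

4

There are 12 notes; a 4-note unit gives 3 cells:
G3 B3 G3 A3 | E3 G3 E3 F#3 | C#3 E3 C#3 D3
Every group is a transposition down a 3rd of the one before; no shorter unit works.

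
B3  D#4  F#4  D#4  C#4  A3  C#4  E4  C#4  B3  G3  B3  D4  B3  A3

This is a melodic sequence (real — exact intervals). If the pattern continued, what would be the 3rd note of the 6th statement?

With 5-note cells, note 3 of each statement runs F#4, E4, D4.
Extending down a 2nd: C4 → Bb3 → Ab3.

Ab3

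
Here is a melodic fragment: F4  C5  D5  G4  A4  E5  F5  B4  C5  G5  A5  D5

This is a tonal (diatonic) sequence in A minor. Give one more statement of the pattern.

E5 B5 C6 F5

The 4-note cells begin on F4, A4, C5 — each up a 3rd from the last.
So cell 4 is E5 B5 C6 F5.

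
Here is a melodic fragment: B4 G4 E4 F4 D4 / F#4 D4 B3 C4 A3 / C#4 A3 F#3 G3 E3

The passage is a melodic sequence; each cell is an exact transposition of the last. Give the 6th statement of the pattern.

The 5-note cells begin on B4, F#4, C#4 — each down a 4th from the last.
Continuing the starts: G#3 → D#3 → A#2.
From A#2 the exact shape gives A#2 F#2 D#2 E2 C#2.

A#2 F#2 D#2 E2 C#2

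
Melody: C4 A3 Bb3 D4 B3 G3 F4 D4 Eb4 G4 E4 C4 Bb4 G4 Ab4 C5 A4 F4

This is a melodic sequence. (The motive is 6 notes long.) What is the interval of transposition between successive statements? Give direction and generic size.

up a 4th

Taking 6-note groups, the heads are C4, F4, Bb4: the pattern moves up a 4th.
From C4 to F4: up a 4th.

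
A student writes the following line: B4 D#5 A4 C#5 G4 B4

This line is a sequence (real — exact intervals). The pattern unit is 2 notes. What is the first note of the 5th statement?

Unit = 2 notes; the statements start on B4, A4, G4, moving down a 2nd each time.
Extending the heads down a 2nd: F4 → Eb4.

Eb4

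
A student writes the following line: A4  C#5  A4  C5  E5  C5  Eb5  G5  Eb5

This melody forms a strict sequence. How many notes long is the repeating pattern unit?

3

There are 9 notes; a 3-note unit gives 3 cells:
A4 C#5 A4 | C5 E5 C5 | Eb5 G5 Eb5
Every group is a transposition up a 3rd of the one before; no shorter unit works.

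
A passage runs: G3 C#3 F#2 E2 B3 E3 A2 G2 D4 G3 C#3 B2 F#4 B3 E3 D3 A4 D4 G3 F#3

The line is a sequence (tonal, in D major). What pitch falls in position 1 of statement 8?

Grouping in 4s, the 1st note of each cell is G3, B3, D4, F#4, A4.
Extending up a 3rd: C#5 → E5 → G5.

G5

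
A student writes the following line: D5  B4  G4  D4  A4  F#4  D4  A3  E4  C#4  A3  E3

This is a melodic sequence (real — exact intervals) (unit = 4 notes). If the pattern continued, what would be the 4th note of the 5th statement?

F#2

Grouping in 4s, the 4th note of each cell is D4, A3, E3.
Each moves down a 4th. Continuing: B2 → F#2.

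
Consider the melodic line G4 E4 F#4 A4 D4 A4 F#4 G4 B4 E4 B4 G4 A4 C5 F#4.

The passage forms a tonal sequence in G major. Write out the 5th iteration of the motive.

D5 B4 C5 E5 A4

Unit = 5 notes; the statements start on G4, A4, B4, moving up a 2nd each time.
Continuing the starts: C5 → D5.
So cell 5 is D5 B4 C5 E5 A4.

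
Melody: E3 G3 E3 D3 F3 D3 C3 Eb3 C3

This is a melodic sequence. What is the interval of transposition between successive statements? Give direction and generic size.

down a 2nd

Unit = 3 notes; the statements start on E3, D3, C3, moving down a 2nd each time.
From E3 to D3: down a 2nd.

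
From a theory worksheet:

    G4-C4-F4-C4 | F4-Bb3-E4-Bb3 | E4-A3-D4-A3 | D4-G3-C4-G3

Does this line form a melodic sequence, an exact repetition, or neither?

Each 4-note cell is the previous one transposed down a 2nd.

sequence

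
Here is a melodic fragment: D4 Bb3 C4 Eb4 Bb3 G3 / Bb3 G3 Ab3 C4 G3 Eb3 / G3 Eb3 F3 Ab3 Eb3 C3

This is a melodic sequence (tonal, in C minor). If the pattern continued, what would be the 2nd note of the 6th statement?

F2

Grouping in 6s, the 2nd note of each cell is Bb3, G3, Eb3.
Extending down a 3rd: C3 → Ab2 → F2.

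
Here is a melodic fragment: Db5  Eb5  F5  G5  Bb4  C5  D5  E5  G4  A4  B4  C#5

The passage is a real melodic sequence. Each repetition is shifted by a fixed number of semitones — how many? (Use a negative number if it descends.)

The 4-note cells begin on Db5, Bb4, G4 — each down a 3rd from the last.
Counting half-steps from Db5 to Bb4: -3.

-3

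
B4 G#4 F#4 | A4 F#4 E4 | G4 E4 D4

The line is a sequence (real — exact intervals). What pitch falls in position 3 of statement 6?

Grouping in 3s, the 3rd note of each cell is F#4, E4, D4.
Extending down a 2nd: C4 → Bb3 → Ab3.

Ab3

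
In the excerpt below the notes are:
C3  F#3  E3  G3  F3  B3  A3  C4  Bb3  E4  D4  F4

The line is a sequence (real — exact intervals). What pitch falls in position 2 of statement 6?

The unit is 4 notes. Position-2 pitches of the 3 shown cells: F#3, B3, E4.
Carrying that up a 4th forward: A4 → D5 → G5.

G5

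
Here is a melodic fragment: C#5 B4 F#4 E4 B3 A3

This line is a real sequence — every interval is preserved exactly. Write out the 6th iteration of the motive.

Taking 2-note groups, the heads are C#5, F#4, B3: the pattern moves down a 5th.
Extending down a 5th: E3 → A2 → D2.
Statement 6 starts on D2 and keeps the same exact contour: D2 C2.

D2 C2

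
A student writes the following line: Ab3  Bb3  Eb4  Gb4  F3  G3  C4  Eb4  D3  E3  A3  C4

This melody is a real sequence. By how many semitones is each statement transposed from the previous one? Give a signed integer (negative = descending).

-3

With a 4-note motive the entries are Ab3, F3, D3, each down a 3rd from the previous.
Ab3 to F3 spans -3 semitones.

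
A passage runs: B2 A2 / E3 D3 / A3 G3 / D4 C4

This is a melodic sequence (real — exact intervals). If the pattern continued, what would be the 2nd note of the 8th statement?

Ab5

Grouping in 2s, the 2nd note of each cell is A2, D3, G3, C4.
Each moves up a 4th. Continuing: F4 → Bb4 → Eb5 → Ab5.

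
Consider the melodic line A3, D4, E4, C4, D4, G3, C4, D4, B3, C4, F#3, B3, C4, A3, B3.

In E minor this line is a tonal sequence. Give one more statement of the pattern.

With a 5-note motive the entries are A3, G3, F#3, each down a 2nd from the previous.
From E3 the diatonic shape gives E3 A3 B3 G3 A3.

E3 A3 B3 G3 A3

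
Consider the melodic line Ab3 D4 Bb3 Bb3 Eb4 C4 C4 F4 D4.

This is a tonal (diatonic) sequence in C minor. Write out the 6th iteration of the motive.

With a 3-note motive the entries are Ab3, Bb3, C4, each up a 2nd from the previous.
Continuing the starts: D4 → Eb4 → F4.
Statement 6 starts on F4 and keeps the same diatonic contour: F4 Bb4 G4.

F4 Bb4 G4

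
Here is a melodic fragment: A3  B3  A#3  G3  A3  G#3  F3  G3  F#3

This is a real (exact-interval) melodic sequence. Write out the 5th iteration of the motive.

Db3 Eb3 D3

The 3-note cells begin on A3, G3, F3 — each down a 2nd from the last.
Continuing the starts: Eb3 → Db3.
Statement 5 starts on Db3 and keeps the same exact contour: Db3 Eb3 D3.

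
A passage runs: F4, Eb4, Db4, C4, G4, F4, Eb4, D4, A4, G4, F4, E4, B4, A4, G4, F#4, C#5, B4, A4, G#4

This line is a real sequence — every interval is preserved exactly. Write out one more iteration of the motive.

The 4-note cells begin on F4, G4, A4, B4, C#5 — each up a 2nd from the last.
Statement 6 starts on D#5 and keeps the same exact contour: D#5 C#5 B4 A#4.

D#5 C#5 B4 A#4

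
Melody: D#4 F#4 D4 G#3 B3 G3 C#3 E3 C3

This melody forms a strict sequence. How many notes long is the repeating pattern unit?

9 notes total. Splitting into 3 groups of 3:
D#4 F#4 D4 | G#3 B3 G3 | C#3 E3 C3
Every group is a transposition down a 5th of the one before; no shorter unit works.

3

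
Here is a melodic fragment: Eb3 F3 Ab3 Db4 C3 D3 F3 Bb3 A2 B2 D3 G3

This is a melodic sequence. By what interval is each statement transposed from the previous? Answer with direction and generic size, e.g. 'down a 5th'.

Unit = 4 notes; the statements start on Eb3, C3, A2, moving down a 3rd each time.
Eb3 to C3 is down a 3rd.

down a 3rd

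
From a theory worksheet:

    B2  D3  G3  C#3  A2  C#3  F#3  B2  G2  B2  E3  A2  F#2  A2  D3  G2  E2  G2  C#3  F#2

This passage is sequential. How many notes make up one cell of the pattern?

4

There are 20 notes; a 4-note unit gives 5 cells:
B2 D3 G3 C#3 | A2 C#3 F#3 B2 | G2 B2 E3 A2 | F#2 A2 D3 G2 | E2 G2 C#3 F#2
Every group is a transposition down a 2nd of the one before; no shorter unit works.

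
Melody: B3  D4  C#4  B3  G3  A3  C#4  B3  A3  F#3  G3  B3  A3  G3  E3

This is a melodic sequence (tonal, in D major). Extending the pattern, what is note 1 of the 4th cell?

F#3

With 5-note cells, note 1 of each statement runs B3, A3, G3.
From G3, down a 2nd gives F#3.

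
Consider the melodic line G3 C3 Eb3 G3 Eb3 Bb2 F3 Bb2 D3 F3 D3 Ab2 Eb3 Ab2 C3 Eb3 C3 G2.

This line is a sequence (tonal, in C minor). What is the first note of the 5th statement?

The 6-note cells begin on G3, F3, Eb3 — each down a 2nd from the last.
Continuing: D3 → C3. Statement 5 starts on C3.

C3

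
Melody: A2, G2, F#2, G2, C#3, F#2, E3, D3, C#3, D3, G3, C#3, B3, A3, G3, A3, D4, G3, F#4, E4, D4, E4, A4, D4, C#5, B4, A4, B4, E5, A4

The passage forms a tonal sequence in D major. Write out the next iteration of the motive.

G5 F#5 E5 F#5 B5 E5

Unit = 6 notes; the statements start on A2, E3, B3, F#4, C#5, moving up a 5th each time.
From G5 the diatonic shape gives G5 F#5 E5 F#5 B5 E5.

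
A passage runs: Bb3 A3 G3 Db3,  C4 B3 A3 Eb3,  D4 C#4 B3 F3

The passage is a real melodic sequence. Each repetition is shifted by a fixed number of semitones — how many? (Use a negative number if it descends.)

With a 4-note motive the entries are Bb3, C4, D4, each up a 2nd from the previous.
Counting half-steps from Bb3 to C4: 2.

2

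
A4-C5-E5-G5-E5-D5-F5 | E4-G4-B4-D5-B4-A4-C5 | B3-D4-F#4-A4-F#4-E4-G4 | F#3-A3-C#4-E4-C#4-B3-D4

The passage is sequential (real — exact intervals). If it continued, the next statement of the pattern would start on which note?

C#3

Unit = 7 notes; the statements start on A4, E4, B3, F#3, moving down a 4th each time.
The next head, down a 4th from F#3, is C#3.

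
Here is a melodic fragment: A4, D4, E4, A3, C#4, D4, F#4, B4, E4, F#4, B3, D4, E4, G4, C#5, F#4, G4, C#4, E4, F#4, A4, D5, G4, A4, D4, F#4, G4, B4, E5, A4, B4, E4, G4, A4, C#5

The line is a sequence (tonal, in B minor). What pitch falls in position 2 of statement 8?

With 7-note cells, note 2 of each statement runs D4, E4, F#4, G4, A4.
Extending up a 2nd: B4 → C#5 → D5.

D5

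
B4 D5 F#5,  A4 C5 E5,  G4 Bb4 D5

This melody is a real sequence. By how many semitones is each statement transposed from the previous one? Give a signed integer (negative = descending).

With a 3-note motive the entries are B4, A4, G4, each down a 2nd from the previous.
Counting half-steps from B4 to A4: -2.

-2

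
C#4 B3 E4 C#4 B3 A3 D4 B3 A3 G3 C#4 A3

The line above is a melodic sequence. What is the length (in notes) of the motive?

Try groups of 4 (3 cells in 12 notes):
C#4 B3 E4 C#4 | B3 A3 D4 B3 | A3 G3 C#4 A3
Every group is a transposition down a 2nd of the one before; no shorter unit works.

4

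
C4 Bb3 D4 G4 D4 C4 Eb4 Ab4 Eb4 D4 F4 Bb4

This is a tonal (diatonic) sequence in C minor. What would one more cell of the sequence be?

With a 4-note motive the entries are C4, D4, Eb4, each up a 2nd from the previous.
Statement 4 starts on F4 and keeps the same diatonic contour: F4 Eb4 G4 C5.

F4 Eb4 G4 C5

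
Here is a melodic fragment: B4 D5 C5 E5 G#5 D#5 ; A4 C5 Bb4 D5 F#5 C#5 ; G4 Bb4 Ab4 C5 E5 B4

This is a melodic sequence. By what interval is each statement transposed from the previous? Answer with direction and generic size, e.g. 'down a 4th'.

With a 6-note motive the entries are B4, A4, G4, each down a 2nd from the previous.
B4 to A4 is down a 2nd.

down a 2nd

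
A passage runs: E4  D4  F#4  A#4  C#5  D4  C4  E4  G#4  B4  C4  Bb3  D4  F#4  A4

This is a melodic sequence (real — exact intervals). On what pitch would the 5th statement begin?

Unit = 5 notes; the statements start on E4, D4, C4, moving down a 2nd each time.
Extending the heads down a 2nd: Bb3 → Ab3.

Ab3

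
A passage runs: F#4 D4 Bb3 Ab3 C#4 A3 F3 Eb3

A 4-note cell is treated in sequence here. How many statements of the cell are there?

2

8 notes in groups of 4 gives 8/4 = 2 statements.
Starts: F#4, C#4 — each down a 4th.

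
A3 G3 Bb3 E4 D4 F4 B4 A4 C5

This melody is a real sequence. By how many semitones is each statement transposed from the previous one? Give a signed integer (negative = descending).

7

With a 3-note motive the entries are A3, E4, B4, each up a 5th from the previous.
A3 to E4 spans +7 semitones.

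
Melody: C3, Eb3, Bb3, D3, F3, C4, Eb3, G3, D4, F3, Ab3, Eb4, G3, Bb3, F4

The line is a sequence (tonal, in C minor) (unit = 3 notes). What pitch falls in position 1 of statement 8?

The unit is 3 notes. Position-1 pitches of the 5 shown cells: C3, D3, Eb3, F3, G3.
Extending up a 2nd: Ab3 → Bb3 → C4.

C4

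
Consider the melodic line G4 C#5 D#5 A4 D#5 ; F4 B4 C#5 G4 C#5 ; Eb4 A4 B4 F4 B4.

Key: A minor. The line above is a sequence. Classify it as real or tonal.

real

Each cell has the same semitone pattern (6, 2, -6, 6) — intervals are preserved exactly.
And C#5 lies outside A minor, so the sequence is real rather than tonal.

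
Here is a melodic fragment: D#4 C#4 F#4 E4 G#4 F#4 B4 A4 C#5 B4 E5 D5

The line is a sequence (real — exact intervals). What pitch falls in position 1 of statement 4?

F#5

Grouping in 4s, the 1st note of each cell is D#4, G#4, C#5.
Each moves up a 4th; the next is F#5.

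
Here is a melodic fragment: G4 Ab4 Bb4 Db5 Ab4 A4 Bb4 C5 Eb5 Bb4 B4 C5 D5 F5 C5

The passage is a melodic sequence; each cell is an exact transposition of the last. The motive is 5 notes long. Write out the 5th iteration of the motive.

Taking 5-note groups, the heads are G4, A4, B4: the pattern moves up a 2nd.
Continuing the starts: C#5 → D#5.
From D#5 the exact shape gives D#5 E5 F#5 A5 E5.

D#5 E5 F#5 A5 E5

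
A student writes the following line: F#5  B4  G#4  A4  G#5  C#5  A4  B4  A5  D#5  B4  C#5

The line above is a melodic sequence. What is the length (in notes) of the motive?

12 notes total. Splitting into 3 groups of 4:
F#5 B4 G#4 A4 | G#5 C#5 A4 B4 | A5 D#5 B4 C#5
Every group is a transposition up a 2nd of the one before; no shorter unit works.

4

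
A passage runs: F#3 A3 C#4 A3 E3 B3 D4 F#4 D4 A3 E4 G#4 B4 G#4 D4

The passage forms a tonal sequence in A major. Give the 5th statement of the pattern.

D5 F#5 A5 F#5 C#5

Taking 5-note groups, the heads are F#3, B3, E4: the pattern moves up a 4th.
Continuing the starts: A4 → D5.
So cell 5 is D5 F#5 A5 F#5 C#5.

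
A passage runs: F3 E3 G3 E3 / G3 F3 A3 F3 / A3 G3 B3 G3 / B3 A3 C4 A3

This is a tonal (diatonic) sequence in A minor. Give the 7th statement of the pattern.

Taking 4-note groups, the heads are F3, G3, A3, B3: the pattern moves up a 2nd.
Carrying on: C4 → D4 → E4.
Statement 7 starts on E4 and keeps the same diatonic contour: E4 D4 F4 D4.

E4 D4 F4 D4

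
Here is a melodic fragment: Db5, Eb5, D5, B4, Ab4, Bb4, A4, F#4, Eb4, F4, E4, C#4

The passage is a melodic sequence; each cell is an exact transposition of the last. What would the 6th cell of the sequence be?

Taking 4-note groups, the heads are Db5, Ab4, Eb4: the pattern moves down a 4th.
Extending down a 4th: Bb3 → F3 → C3.
So cell 6 is C3 D3 C#3 A#2.

C3 D3 C#3 A#2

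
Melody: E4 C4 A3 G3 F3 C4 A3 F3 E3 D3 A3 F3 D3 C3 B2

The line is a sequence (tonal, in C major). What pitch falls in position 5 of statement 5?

The unit is 5 notes. Position-5 pitches of the 3 shown cells: F3, D3, B2.
Each moves down a 3rd. Continuing: G2 → E2.

E2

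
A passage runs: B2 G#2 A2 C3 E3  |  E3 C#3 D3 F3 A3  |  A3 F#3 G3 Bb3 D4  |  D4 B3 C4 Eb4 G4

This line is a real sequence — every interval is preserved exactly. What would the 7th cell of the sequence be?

With a 5-note motive the entries are B2, E3, A3, D4, each up a 4th from the previous.
Extending up a 4th: G4 → C5 → F5.
From F5 the exact shape gives F5 D5 Eb5 Gb5 Bb5.

F5 D5 Eb5 Gb5 Bb5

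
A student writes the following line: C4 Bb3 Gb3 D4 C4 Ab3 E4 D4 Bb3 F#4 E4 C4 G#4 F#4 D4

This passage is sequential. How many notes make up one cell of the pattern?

Try groups of 3 (5 cells in 15 notes):
C4 Bb3 Gb3 | D4 C4 Ab3 | E4 D4 Bb3 | F#4 E4 C4 | G#4 F#4 D4
Each cell is the previous one up a 2nd — so the unit is 3 notes.

3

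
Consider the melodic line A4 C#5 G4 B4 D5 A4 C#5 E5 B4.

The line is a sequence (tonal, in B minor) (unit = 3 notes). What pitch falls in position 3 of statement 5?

D5

The unit is 3 notes. Position-3 pitches of the 3 shown cells: G4, A4, B4.
Carrying that up a 2nd forward: C#5 → D5.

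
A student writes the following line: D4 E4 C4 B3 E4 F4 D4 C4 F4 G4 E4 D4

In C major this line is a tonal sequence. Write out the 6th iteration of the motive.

Unit = 4 notes; the statements start on D4, E4, F4, moving up a 2nd each time.
Continuing the starts: G4 → A4 → B4.
From B4 the diatonic shape gives B4 C5 A4 G4.

B4 C5 A4 G4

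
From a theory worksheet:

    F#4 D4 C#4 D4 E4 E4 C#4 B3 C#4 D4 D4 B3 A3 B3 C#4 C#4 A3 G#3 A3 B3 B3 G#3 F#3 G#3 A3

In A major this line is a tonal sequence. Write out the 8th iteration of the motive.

The 5-note cells begin on F#4, E4, D4, C#4, B3 — each down a 2nd from the last.
Carrying on: A3 → G#3 → F#3.
From F#3 the diatonic shape gives F#3 D3 C#3 D3 E3.

F#3 D3 C#3 D3 E3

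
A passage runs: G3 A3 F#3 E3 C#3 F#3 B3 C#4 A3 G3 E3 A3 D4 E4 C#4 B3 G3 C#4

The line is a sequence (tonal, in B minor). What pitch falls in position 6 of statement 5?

G4

The unit is 6 notes. Position-6 pitches of the 3 shown cells: F#3, A3, C#4.
Extending up a 3rd: E4 → G4.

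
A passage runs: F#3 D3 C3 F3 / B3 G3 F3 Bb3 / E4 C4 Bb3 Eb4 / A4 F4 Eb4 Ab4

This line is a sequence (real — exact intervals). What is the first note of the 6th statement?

G5

Taking 4-note groups, the heads are F#3, B3, E4, A4: the pattern moves up a 4th.
Continuing: D5 → G5. Statement 6 starts on G5.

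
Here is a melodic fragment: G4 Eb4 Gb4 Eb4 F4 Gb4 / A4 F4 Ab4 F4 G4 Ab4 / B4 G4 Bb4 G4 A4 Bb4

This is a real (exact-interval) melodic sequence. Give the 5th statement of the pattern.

The 6-note cells begin on G4, A4, B4 — each up a 2nd from the last.
Continuing the starts: C#5 → D#5.
From D#5 the exact shape gives D#5 B4 D5 B4 C#5 D5.

D#5 B4 D5 B4 C#5 D5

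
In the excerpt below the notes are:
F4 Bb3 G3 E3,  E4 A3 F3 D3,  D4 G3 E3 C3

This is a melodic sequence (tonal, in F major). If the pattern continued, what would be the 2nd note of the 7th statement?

C3

With 4-note cells, note 2 of each statement runs Bb3, A3, G3.
Carrying that down a 2nd forward: F3 → E3 → D3 → C3.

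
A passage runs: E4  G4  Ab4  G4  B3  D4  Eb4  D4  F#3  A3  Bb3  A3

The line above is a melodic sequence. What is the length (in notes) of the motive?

12 notes total. Splitting into 3 groups of 4:
E4 G4 Ab4 G4 | B3 D4 Eb4 D4 | F#3 A3 Bb3 A3
Every group is a transposition down a 4th of the one before; no shorter unit works.

4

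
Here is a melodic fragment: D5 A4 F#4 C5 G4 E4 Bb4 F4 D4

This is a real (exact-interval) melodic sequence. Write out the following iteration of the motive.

Taking 3-note groups, the heads are D5, C5, Bb4: the pattern moves down a 2nd.
So cell 4 is Ab4 Eb4 C4.

Ab4 Eb4 C4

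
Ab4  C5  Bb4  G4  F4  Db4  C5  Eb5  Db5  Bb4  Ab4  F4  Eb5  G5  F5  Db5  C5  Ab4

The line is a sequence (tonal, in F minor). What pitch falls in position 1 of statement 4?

Grouping in 6s, the 1st note of each cell is Ab4, C5, Eb5.
From Eb5, up a 3rd gives G5.

G5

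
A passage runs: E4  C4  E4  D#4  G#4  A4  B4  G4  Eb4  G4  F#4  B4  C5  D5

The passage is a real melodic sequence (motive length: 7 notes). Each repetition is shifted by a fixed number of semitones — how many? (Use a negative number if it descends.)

3

The 7-note cells begin on E4, G4 — each up a 3rd from the last.
Counting half-steps from E4 to G4: 3.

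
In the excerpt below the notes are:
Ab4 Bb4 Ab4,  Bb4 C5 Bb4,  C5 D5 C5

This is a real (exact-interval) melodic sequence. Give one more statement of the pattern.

D5 E5 D5

The 3-note cells begin on Ab4, Bb4, C5 — each up a 2nd from the last.
From D5 the exact shape gives D5 E5 D5.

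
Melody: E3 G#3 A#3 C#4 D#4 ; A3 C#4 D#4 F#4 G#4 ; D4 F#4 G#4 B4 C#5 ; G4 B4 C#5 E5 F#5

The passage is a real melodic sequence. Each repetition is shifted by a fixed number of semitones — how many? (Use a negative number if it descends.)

5

The 5-note cells begin on E3, A3, D4, G4 — each up a 4th from the last.
E3 to A3 spans +5 semitones.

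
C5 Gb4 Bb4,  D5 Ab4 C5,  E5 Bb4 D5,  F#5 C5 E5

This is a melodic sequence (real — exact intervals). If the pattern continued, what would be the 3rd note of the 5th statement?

F#5

Grouping in 3s, the 3rd note of each cell is Bb4, C5, D5, E5.
One more up a 2nd gives F#5.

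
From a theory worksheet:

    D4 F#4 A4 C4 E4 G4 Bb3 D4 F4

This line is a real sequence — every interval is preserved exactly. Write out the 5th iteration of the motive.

Gb3 Bb3 Db4

Unit = 3 notes; the statements start on D4, C4, Bb3, moving down a 2nd each time.
Carrying on: Ab3 → Gb3.
So cell 5 is Gb3 Bb3 Db4.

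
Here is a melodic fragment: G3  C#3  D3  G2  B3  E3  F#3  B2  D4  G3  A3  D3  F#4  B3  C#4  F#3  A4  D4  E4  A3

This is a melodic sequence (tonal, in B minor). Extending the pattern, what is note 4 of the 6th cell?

The unit is 4 notes. Position-4 pitches of the 5 shown cells: G2, B2, D3, F#3, A3.
From A3, up a 3rd gives C#4.

C#4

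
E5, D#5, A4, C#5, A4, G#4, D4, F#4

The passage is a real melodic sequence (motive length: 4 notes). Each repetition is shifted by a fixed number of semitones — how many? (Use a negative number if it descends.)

With a 4-note motive the entries are E5, A4, each down a 5th from the previous.
E5 to A4 spans -7 semitones.

-7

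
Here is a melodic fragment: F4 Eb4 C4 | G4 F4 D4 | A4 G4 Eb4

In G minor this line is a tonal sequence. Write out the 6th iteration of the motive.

D5 C5 A4

Unit = 3 notes; the statements start on F4, G4, A4, moving up a 2nd each time.
Carrying on: Bb4 → C5 → D5.
Statement 6 starts on D5 and keeps the same diatonic contour: D5 C5 A4.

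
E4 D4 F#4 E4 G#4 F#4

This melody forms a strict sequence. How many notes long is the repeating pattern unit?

2

6 notes total. Splitting into 3 groups of 2:
E4 D4 | F#4 E4 | G#4 F#4
Every group is a transposition up a 2nd of the one before; no shorter unit works.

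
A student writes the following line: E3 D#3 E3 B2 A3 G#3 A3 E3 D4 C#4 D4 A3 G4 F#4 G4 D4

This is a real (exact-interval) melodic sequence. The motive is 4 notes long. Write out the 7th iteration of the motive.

The 4-note cells begin on E3, A3, D4, G4 — each up a 4th from the last.
Extending up a 4th: C5 → F5 → Bb5.
So cell 7 is Bb5 A5 Bb5 F5.

Bb5 A5 Bb5 F5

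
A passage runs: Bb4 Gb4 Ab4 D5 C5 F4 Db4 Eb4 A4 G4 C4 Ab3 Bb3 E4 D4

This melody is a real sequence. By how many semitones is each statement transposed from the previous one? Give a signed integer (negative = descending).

Taking 5-note groups, the heads are Bb4, F4, C4: the pattern moves down a 4th.
Counting half-steps from Bb4 to F4: -5.

-5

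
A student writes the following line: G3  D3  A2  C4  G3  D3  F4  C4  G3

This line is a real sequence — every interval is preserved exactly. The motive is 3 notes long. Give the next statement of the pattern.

Bb4 F4 C4

Taking 3-note groups, the heads are G3, C4, F4: the pattern moves up a 4th.
So cell 4 is Bb4 F4 C4.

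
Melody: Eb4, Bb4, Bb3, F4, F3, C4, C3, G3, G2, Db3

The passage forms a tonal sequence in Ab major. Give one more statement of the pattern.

The 2-note cells begin on Eb4, Bb3, F3, C3, G2 — each down a 4th from the last.
From Db2 the diatonic shape gives Db2 Ab2.

Db2 Ab2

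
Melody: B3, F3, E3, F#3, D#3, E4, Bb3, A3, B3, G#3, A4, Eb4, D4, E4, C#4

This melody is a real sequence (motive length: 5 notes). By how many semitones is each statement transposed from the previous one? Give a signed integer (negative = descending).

5

Unit = 5 notes; the statements start on B3, E4, A4, moving up a 4th each time.
B3→E4 is 64 − 59 = 5 semitones.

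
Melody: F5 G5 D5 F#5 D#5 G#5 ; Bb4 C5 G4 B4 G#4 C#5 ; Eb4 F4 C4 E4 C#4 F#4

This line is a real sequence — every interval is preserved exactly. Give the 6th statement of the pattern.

Gb2 Ab2 Eb2 G2 E2 A2

Unit = 6 notes; the statements start on F5, Bb4, Eb4, moving down a 5th each time.
Extending down a 5th: Ab3 → Db3 → Gb2.
Statement 6 starts on Gb2 and keeps the same exact contour: Gb2 Ab2 Eb2 G2 E2 A2.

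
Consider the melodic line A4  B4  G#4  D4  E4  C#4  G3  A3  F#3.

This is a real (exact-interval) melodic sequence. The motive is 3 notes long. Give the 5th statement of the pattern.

F2 G2 E2

Taking 3-note groups, the heads are A4, D4, G3: the pattern moves down a 5th.
Carrying on: C3 → F2.
Statement 5 starts on F2 and keeps the same exact contour: F2 G2 E2.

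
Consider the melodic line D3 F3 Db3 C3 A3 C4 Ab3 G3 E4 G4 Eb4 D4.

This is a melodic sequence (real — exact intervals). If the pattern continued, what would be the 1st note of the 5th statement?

F#5

The unit is 4 notes. Position-1 pitches of the 3 shown cells: D3, A3, E4.
Extending up a 5th: B4 → F#5.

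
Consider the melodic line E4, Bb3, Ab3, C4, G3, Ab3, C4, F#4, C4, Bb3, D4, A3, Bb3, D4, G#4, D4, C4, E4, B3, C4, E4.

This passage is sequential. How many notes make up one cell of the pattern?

7

Try groups of 7 (3 cells in 21 notes):
E4 Bb3 Ab3 C4 G3 Ab3 C4 | F#4 C4 Bb3 D4 A3 Bb3 D4 | G#4 D4 C4 E4 B3 C4 E4
Each cell is the previous one up a 2nd — so the unit is 7 notes.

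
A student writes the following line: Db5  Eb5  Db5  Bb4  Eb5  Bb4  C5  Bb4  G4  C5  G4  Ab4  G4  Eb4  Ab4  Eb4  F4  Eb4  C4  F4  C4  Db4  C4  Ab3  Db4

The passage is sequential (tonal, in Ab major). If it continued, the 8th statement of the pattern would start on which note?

With a 5-note motive the entries are Db5, Bb4, G4, Eb4, C4, each down a 3rd from the previous.
Continuing: Ab3 → F3 → Db3. Statement 8 starts on Db3.

Db3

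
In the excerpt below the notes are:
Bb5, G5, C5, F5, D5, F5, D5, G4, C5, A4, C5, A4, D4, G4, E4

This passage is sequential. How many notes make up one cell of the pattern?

15 notes total. Splitting into 3 groups of 5:
Bb5 G5 C5 F5 D5 | F5 D5 G4 C5 A4 | C5 A4 D4 G4 E4
That's a consistent down a 4th shift per cell, and no other grouping gives one.

5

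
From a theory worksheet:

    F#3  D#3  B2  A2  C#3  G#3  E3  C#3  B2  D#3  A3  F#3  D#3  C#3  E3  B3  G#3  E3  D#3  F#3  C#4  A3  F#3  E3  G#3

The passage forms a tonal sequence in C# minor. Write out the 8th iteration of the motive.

F#4 D#4 B3 A3 C#4

Taking 5-note groups, the heads are F#3, G#3, A3, B3, C#4: the pattern moves up a 2nd.
Continuing the starts: D#4 → E4 → F#4.
Statement 8 starts on F#4 and keeps the same diatonic contour: F#4 D#4 B3 A3 C#4.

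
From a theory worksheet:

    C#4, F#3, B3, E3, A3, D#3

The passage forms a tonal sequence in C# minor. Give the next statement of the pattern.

With a 2-note motive the entries are C#4, B3, A3, each down a 2nd from the previous.
So cell 4 is G#3 C#3.

G#3 C#3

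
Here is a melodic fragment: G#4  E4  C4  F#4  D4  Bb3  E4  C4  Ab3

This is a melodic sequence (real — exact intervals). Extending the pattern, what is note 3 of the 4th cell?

Gb3

With 3-note cells, note 3 of each statement runs C4, Bb3, Ab3.
Each moves down a 2nd; the next is Gb3.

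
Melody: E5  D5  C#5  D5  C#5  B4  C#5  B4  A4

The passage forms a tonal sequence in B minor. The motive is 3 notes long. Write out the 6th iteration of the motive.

Unit = 3 notes; the statements start on E5, D5, C#5, moving down a 2nd each time.
Carrying on: B4 → A4 → G4.
So cell 6 is G4 F#4 E4.

G4 F#4 E4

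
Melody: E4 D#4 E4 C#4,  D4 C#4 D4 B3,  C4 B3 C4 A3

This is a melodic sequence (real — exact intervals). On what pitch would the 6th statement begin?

Gb3

Unit = 4 notes; the statements start on E4, D4, C4, moving down a 2nd each time.
Continuing: Bb3 → Ab3 → Gb3. Statement 6 starts on Gb3.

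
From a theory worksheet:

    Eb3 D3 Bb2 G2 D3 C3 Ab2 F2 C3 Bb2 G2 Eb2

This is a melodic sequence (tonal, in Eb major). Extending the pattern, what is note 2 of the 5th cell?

Grouping in 4s, the 2nd note of each cell is D3, C3, Bb2.
Each moves down a 2nd. Continuing: Ab2 → G2.

G2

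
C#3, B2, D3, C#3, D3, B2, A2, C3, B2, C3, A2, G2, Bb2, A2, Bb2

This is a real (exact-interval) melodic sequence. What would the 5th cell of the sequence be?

Unit = 5 notes; the statements start on C#3, B2, A2, moving down a 2nd each time.
Carrying on: G2 → F2.
Statement 5 starts on F2 and keeps the same exact contour: F2 Eb2 Gb2 F2 Gb2.

F2 Eb2 Gb2 F2 Gb2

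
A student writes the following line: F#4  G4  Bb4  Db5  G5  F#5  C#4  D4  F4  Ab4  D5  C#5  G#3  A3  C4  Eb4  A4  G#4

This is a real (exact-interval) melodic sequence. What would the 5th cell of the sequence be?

Taking 6-note groups, the heads are F#4, C#4, G#3: the pattern moves down a 4th.
Extending down a 4th: D#3 → A#2.
Statement 5 starts on A#2 and keeps the same exact contour: A#2 B2 D3 F3 B3 A#3.

A#2 B2 D3 F3 B3 A#3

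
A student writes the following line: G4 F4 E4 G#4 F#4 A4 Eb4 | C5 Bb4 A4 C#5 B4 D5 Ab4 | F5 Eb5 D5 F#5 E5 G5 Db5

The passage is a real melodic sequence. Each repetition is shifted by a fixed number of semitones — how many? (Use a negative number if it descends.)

Taking 7-note groups, the heads are G4, C5, F5: the pattern moves up a 4th.
Counting half-steps from G4 to C5: 5.

5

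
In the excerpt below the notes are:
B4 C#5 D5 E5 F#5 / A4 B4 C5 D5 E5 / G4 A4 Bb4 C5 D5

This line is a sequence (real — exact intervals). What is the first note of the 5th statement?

Eb4

The 5-note cells begin on B4, A4, G4 — each down a 2nd from the last.
Continuing: F4 → Eb4. Statement 5 starts on Eb4.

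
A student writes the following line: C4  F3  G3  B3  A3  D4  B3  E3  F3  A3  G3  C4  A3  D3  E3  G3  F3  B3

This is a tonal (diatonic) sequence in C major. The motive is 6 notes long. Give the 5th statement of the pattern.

F3 B2 C3 E3 D3 G3

Unit = 6 notes; the statements start on C4, B3, A3, moving down a 2nd each time.
Continuing the starts: G3 → F3.
Statement 5 starts on F3 and keeps the same diatonic contour: F3 B2 C3 E3 D3 G3.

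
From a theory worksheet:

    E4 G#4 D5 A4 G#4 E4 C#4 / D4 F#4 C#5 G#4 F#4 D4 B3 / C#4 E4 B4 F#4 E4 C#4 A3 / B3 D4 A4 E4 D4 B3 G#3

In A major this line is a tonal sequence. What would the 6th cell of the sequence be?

G#3 B3 F#4 C#4 B3 G#3 E3

Unit = 7 notes; the statements start on E4, D4, C#4, B3, moving down a 2nd each time.
Carrying on: A3 → G#3.
From G#3 the diatonic shape gives G#3 B3 F#4 C#4 B3 G#3 E3.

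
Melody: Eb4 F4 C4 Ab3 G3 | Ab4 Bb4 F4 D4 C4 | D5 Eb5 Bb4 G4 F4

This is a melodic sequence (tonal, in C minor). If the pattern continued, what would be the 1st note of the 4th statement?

G5

With 5-note cells, note 1 of each statement runs Eb4, Ab4, D5.
Each moves up a 4th; the next is G5.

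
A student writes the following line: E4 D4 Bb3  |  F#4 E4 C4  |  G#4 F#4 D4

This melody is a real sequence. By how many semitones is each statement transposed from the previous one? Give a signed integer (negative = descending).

2

Taking 3-note groups, the heads are E4, F#4, G#4: the pattern moves up a 2nd.
E4→F#4 is 66 − 64 = 2 semitones.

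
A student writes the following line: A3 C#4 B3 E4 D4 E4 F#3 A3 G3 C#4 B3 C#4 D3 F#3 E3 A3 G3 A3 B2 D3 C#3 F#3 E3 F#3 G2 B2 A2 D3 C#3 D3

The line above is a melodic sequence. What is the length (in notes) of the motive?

Try groups of 6 (5 cells in 30 notes):
A3 C#4 B3 E4 D4 E4 | F#3 A3 G3 C#4 B3 C#4 | D3 F#3 E3 A3 G3 A3 | B2 D3 C#3 F#3 E3 F#3 | G2 B2 A2 D3 C#3 D3
Every group is a transposition down a 3rd of the one before; no shorter unit works.

6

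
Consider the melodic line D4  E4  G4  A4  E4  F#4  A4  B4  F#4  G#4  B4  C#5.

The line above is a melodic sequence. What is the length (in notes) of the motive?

4

There are 12 notes; a 4-note unit gives 3 cells:
D4 E4 G4 A4 | E4 F#4 A4 B4 | F#4 G#4 B4 C#5
That's a consistent up a 2nd shift per cell, and no other grouping gives one.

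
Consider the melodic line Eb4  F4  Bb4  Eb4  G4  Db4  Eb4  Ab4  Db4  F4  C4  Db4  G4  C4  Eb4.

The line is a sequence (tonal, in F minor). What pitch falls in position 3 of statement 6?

The unit is 5 notes. Position-3 pitches of the 3 shown cells: Bb4, Ab4, G4.
Extending down a 2nd: F4 → Eb4 → Db4.

Db4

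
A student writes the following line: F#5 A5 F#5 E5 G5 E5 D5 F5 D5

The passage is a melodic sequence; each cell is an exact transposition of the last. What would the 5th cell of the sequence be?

Taking 3-note groups, the heads are F#5, E5, D5: the pattern moves down a 2nd.
Carrying on: C5 → Bb4.
So cell 5 is Bb4 Db5 Bb4.

Bb4 Db5 Bb4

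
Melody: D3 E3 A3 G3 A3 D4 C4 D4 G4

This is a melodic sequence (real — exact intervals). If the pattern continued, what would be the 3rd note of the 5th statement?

F5

Grouping in 3s, the 3rd note of each cell is A3, D4, G4.
Extending up a 4th: C5 → F5.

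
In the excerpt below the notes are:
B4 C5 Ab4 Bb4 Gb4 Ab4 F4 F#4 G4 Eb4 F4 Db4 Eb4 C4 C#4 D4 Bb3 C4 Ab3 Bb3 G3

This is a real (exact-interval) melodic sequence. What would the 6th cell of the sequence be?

With a 7-note motive the entries are B4, F#4, C#4, each down a 4th from the previous.
Continuing the starts: G#3 → D#3 → A#2.
So cell 6 is A#2 B2 G2 A2 F2 G2 E2.

A#2 B2 G2 A2 F2 G2 E2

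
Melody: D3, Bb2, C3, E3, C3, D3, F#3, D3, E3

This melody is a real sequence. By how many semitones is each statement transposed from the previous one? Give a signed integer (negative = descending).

With a 3-note motive the entries are D3, E3, F#3, each up a 2nd from the previous.
Counting half-steps from D3 to E3: 2.

2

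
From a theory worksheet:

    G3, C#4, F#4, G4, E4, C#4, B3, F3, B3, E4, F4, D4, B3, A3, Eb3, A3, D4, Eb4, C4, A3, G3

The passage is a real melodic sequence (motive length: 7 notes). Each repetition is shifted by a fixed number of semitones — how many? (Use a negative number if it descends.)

With a 7-note motive the entries are G3, F3, Eb3, each down a 2nd from the previous.
G3 to F3 spans -2 semitones.

-2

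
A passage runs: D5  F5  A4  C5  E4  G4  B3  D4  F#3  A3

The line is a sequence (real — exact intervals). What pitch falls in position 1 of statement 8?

The unit is 2 notes. Position-1 pitches of the 5 shown cells: D5, A4, E4, B3, F#3.
Carrying that down a 4th forward: C#3 → G#2 → D#2.

D#2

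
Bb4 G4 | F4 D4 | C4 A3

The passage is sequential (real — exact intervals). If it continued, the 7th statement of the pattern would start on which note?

Taking 2-note groups, the heads are Bb4, F4, C4: the pattern moves down a 4th.
Continuing: G3 → D3 → A2 → E2. Statement 7 starts on E2.

E2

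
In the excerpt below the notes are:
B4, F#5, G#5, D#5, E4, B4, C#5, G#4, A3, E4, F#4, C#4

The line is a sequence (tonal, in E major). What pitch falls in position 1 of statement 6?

C#2

Grouping in 4s, the 1st note of each cell is B4, E4, A3.
Each moves down a 5th. Continuing: D#3 → G#2 → C#2.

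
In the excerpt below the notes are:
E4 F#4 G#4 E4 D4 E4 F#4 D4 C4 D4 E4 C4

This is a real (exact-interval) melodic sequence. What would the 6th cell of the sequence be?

Gb3 Ab3 Bb3 Gb3

Taking 4-note groups, the heads are E4, D4, C4: the pattern moves down a 2nd.
Extending down a 2nd: Bb3 → Ab3 → Gb3.
So cell 6 is Gb3 Ab3 Bb3 Gb3.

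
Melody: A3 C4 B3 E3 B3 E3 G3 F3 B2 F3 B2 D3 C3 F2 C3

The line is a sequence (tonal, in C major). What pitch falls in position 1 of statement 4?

With 5-note cells, note 1 of each statement runs A3, E3, B2.
From B2, down a 4th gives F2.

F2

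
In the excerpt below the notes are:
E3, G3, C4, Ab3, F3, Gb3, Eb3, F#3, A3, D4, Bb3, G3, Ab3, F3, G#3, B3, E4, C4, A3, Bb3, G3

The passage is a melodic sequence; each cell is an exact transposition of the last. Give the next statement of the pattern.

A#3 C#4 F#4 D4 B3 C4 A3

With a 7-note motive the entries are E3, F#3, G#3, each up a 2nd from the previous.
From A#3 the exact shape gives A#3 C#4 F#4 D4 B3 C4 A3.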